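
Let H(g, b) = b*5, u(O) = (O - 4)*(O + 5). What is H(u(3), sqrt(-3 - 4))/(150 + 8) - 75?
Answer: -75 + 5*I*sqrt(7)/158 ≈ -75.0 + 0.083726*I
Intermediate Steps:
u(O) = (-4 + O)*(5 + O)
H(g, b) = 5*b
H(u(3), sqrt(-3 - 4))/(150 + 8) - 75 = (5*sqrt(-3 - 4))/(150 + 8) - 75 = (5*sqrt(-7))/158 - 75 = (5*(I*sqrt(7)))/158 - 75 = (5*I*sqrt(7))/158 - 75 = 5*I*sqrt(7)/158 - 75 = -75 + 5*I*sqrt(7)/158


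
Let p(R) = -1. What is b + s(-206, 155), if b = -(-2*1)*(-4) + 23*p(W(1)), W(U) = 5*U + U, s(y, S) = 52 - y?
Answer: 227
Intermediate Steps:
W(U) = 6*U
b = -31 (b = -(-2*1)*(-4) + 23*(-1) = -(-2)*(-4) - 23 = -1*8 - 23 = -8 - 23 = -31)
b + s(-206, 155) = -31 + (52 - 1*(-206)) = -31 + (52 + 206) = -31 + 258 = 227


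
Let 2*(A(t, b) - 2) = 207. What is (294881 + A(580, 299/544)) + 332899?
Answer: 1255771/2 ≈ 6.2789e+5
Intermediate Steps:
A(t, b) = 211/2 (A(t, b) = 2 + (½)*207 = 2 + 207/2 = 211/2)
(294881 + A(580, 299/544)) + 332899 = (294881 + 211/2) + 332899 = 589973/2 + 332899 = 1255771/2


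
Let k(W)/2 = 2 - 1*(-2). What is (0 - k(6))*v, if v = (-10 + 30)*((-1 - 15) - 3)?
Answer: 3040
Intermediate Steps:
k(W) = 8 (k(W) = 2*(2 - 1*(-2)) = 2*(2 + 2) = 2*4 = 8)
v = -380 (v = 20*(-16 - 3) = 20*(-19) = -380)
(0 - k(6))*v = (0 - 1*8)*(-380) = (0 - 8)*(-380) = -8*(-380) = 3040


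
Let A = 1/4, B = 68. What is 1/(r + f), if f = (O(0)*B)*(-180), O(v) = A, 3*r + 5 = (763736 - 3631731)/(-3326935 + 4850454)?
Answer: -4570557/13996390010 ≈ -0.00032655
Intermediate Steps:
r = -10485590/4570557 (r = -5/3 + ((763736 - 3631731)/(-3326935 + 4850454))/3 = -5/3 + (-2867995/1523519)/3 = -5/3 + (-2867995*1/1523519)/3 = -5/3 + (⅓)*(-2867995/1523519) = -5/3 - 2867995/4570557 = -10485590/4570557 ≈ -2.2942)
A = ¼ (A = 1*(¼) = ¼ ≈ 0.25000)
O(v) = ¼
f = -3060 (f = ((¼)*68)*(-180) = 17*(-180) = -3060)
1/(r + f) = 1/(-10485590/4570557 - 3060) = 1/(-13996390010/4570557) = -4570557/13996390010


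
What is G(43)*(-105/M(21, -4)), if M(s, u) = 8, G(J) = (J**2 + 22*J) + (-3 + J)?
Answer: -297675/8 ≈ -37209.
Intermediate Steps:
G(J) = -3 + J**2 + 23*J
G(43)*(-105/M(21, -4)) = (-3 + 43**2 + 23*43)*(-105/8) = (-3 + 1849 + 989)*(-105*1/8) = 2835*(-105/8) = -297675/8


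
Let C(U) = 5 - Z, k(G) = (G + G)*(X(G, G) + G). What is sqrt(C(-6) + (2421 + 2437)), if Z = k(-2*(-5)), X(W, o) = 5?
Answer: 39*sqrt(3) ≈ 67.550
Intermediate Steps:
k(G) = 2*G*(5 + G) (k(G) = (G + G)*(5 + G) = (2*G)*(5 + G) = 2*G*(5 + G))
Z = 300 (Z = 2*(-2*(-5))*(5 - 2*(-5)) = 2*10*(5 + 10) = 2*10*15 = 300)
C(U) = -295 (C(U) = 5 - 1*300 = 5 - 300 = -295)
sqrt(C(-6) + (2421 + 2437)) = sqrt(-295 + (2421 + 2437)) = sqrt(-295 + 4858) = sqrt(4563) = 39*sqrt(3)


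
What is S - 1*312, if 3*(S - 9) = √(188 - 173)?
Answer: -303 + √15/3 ≈ -301.71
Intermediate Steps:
S = 9 + √15/3 (S = 9 + √(188 - 173)/3 = 9 + √15/3 ≈ 10.291)
S - 1*312 = (9 + √15/3) - 1*312 = (9 + √15/3) - 312 = -303 + √15/3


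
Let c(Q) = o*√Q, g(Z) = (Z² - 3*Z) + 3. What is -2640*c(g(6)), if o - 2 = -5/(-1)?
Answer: -18480*√21 ≈ -84686.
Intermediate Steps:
o = 7 (o = 2 - 5/(-1) = 2 - 5*(-1) = 2 + 5 = 7)
g(Z) = 3 + Z² - 3*Z
c(Q) = 7*√Q
-2640*c(g(6)) = -18480*√(3 + 6² - 3*6) = -18480*√(3 + 36 - 18) = -18480*√21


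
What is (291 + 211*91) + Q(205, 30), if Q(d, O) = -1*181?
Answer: 19311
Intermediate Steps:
Q(d, O) = -181
(291 + 211*91) + Q(205, 30) = (291 + 211*91) - 181 = (291 + 19201) - 181 = 19492 - 181 = 19311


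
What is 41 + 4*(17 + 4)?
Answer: 125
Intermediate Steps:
41 + 4*(17 + 4) = 41 + 4*21 = 41 + 84 = 125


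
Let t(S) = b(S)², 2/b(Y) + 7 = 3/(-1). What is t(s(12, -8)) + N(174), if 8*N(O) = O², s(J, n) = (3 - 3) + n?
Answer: 189227/50 ≈ 3784.5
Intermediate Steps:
b(Y) = -⅕ (b(Y) = 2/(-7 + 3/(-1)) = 2/(-7 + 3*(-1)) = 2/(-7 - 3) = 2/(-10) = 2*(-⅒) = -⅕)
s(J, n) = n (s(J, n) = 0 + n = n)
t(S) = 1/25 (t(S) = (-⅕)² = 1/25)
N(O) = O²/8
t(s(12, -8)) + N(174) = 1/25 + (⅛)*174² = 1/25 + (⅛)*30276 = 1/25 + 7569/2 = 189227/50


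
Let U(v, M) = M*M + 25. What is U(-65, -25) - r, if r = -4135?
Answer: 4785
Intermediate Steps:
U(v, M) = 25 + M² (U(v, M) = M² + 25 = 25 + M²)
U(-65, -25) - r = (25 + (-25)²) - 1*(-4135) = (25 + 625) + 4135 = 650 + 4135 = 4785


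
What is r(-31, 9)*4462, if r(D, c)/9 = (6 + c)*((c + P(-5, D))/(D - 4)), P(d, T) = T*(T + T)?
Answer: -232635294/7 ≈ -3.3234e+7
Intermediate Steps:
P(d, T) = 2*T² (P(d, T) = T*(2*T) = 2*T²)
r(D, c) = 9*(6 + c)*(c + 2*D²)/(-4 + D) (r(D, c) = 9*((6 + c)*((c + 2*D²)/(D - 4))) = 9*((6 + c)*((c + 2*D²)/(-4 + D))) = 9*((6 + c)*(c + 2*D²)/(-4 + D)) = 9*(6 + c)*(c + 2*D²)/(-4 + D))
r(-31, 9)*4462 = (9*(9² + 6*9 + 12*(-31)² + 2*9*(-31)²)/(-4 - 31))*4462 = (9*(81 + 54 + 12*961 + 2*9*961)/(-35))*4462 = (9*(-1/35)*(81 + 54 + 11532 + 17298))*4462 = (9*(-1/35)*28965)*4462 = -52137/7*4462 = -232635294/7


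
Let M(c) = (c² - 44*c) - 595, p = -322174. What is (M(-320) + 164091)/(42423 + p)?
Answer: -279976/279751 ≈ -1.0008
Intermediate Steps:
M(c) = -595 + c² - 44*c
(M(-320) + 164091)/(42423 + p) = ((-595 + (-320)² - 44*(-320)) + 164091)/(42423 - 322174) = ((-595 + 102400 + 14080) + 164091)/(-279751) = (115885 + 164091)*(-1/279751) = 279976*(-1/279751) = -279976/279751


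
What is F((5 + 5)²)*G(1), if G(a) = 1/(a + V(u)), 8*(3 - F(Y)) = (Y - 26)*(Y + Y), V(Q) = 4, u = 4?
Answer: -1847/5 ≈ -369.40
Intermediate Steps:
F(Y) = 3 - Y*(-26 + Y)/4 (F(Y) = 3 - (Y - 26)*(Y + Y)/8 = 3 - (-26 + Y)*2*Y/8 = 3 - Y*(-26 + Y)/4)
G(a) = 1/(4 + a) (G(a) = 1/(a + 4) = 1/(4 + a))
F((5 + 5)²)*G(1) = (3 - (5 + 5)⁴/4 + 13*(5 + 5)²/2)/(4 + 1) = (3 - (10²)²/4 + (13/2)*10²)/5 = (3 - ¼*100² + (13/2)*100)*(⅕) = (3 - ¼*10000 + 650)*(⅕) = (3 - 2500 + 650)*(⅕) = -1847*⅕ = -1847/5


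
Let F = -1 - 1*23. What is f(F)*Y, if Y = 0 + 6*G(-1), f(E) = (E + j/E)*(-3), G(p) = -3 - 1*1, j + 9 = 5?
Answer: -1716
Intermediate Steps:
j = -4 (j = -9 + 5 = -4)
G(p) = -4 (G(p) = -3 - 1 = -4)
F = -24 (F = -1 - 23 = -24)
f(E) = -3*E + 12/E (f(E) = (E - 4/E)*(-3) = -3*E + 12/E)
Y = -24 (Y = 0 + 6*(-4) = 0 - 24 = -24)
f(F)*Y = (-3*(-24) + 12/(-24))*(-24) = (72 + 12*(-1/24))*(-24) = (72 - 1/2)*(-24) = (143/2)*(-24) = -1716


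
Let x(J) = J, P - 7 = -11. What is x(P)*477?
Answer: -1908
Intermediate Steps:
P = -4 (P = 7 - 11 = -4)
x(P)*477 = -4*477 = -1908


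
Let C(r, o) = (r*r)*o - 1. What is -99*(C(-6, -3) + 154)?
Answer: -4455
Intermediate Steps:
C(r, o) = -1 + o*r² (C(r, o) = r²*o - 1 = o*r² - 1 = -1 + o*r²)
-99*(C(-6, -3) + 154) = -99*((-1 - 3*(-6)²) + 154) = -99*((-1 - 3*36) + 154) = -99*((-1 - 108) + 154) = -99*(-109 + 154) = -99*45 = -4455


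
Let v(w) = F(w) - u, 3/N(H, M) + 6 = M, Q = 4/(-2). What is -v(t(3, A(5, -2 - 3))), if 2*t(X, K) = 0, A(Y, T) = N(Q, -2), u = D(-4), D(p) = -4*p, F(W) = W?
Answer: 16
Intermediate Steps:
Q = -2 (Q = 4*(-1/2) = -2)
u = 16 (u = -4*(-4) = 16)
N(H, M) = 3/(-6 + M)
A(Y, T) = -3/8 (A(Y, T) = 3/(-6 - 2) = 3/(-8) = 3*(-1/8) = -3/8)
t(X, K) = 0 (t(X, K) = (1/2)*0 = 0)
v(w) = -16 + w (v(w) = w - 1*16 = w - 16 = -16 + w)
-v(t(3, A(5, -2 - 3))) = -(-16 + 0) = -1*(-16) = 16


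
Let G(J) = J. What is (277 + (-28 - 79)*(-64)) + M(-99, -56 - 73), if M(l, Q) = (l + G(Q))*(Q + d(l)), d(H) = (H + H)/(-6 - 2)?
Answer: 30894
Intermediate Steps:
d(H) = -H/4 (d(H) = (2*H)/(-8) = (2*H)*(-1/8) = -H/4)
M(l, Q) = (Q + l)*(Q - l/4) (M(l, Q) = (l + Q)*(Q - l/4) = (Q + l)*(Q - l/4))
(277 + (-28 - 79)*(-64)) + M(-99, -56 - 73) = (277 + (-28 - 79)*(-64)) + ((-56 - 73)**2 - 1/4*(-99)**2 + (3/4)*(-56 - 73)*(-99)) = (277 - 107*(-64)) + ((-129)**2 - 1/4*9801 + (3/4)*(-129)*(-99)) = (277 + 6848) + (16641 - 9801/4 + 38313/4) = 7125 + 23769 = 30894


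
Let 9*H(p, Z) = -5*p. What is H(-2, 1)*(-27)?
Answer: -30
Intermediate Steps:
H(p, Z) = -5*p/9 (H(p, Z) = (-5*p)/9 = -5*p/9)
H(-2, 1)*(-27) = -5/9*(-2)*(-27) = (10/9)*(-27) = -30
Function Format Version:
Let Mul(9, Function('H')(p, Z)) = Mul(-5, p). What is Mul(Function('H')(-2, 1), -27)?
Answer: -30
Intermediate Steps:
Function('H')(p, Z) = Mul(Rational(-5, 9), p) (Function('H')(p, Z) = Mul(Rational(1, 9), Mul(-5, p)) = Mul(Rational(-5, 9), p))
Mul(Function('H')(-2, 1), -27) = Mul(Mul(Rational(-5, 9), -2), -27) = Mul(Rational(10, 9), -27) = -30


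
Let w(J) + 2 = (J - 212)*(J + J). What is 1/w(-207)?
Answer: 1/173464 ≈ 5.7649e-6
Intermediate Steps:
w(J) = -2 + 2*J*(-212 + J) (w(J) = -2 + (J - 212)*(J + J) = -2 + (-212 + J)*(2*J) = -2 + 2*J*(-212 + J))
1/w(-207) = 1/(-2 - 424*(-207) + 2*(-207)²) = 1/(-2 + 87768 + 2*42849) = 1/(-2 + 87768 + 85698) = 1/173464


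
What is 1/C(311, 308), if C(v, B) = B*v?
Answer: 1/95788 ≈ 1.0440e-5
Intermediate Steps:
1/C(311, 308) = 1/(308*311) = 1/95788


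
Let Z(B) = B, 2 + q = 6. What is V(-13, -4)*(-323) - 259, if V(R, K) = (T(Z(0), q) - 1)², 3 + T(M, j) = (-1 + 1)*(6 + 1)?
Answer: -5427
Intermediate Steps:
q = 4 (q = -2 + 6 = 4)
T(M, j) = -3 (T(M, j) = -3 + (-1 + 1)*(6 + 1) = -3 + 0*7 = -3 + 0 = -3)
V(R, K) = 16 (V(R, K) = (-3 - 1)² = (-4)² = 16)
V(-13, -4)*(-323) - 259 = 16*(-323) - 259 = -5168 - 259 = -5427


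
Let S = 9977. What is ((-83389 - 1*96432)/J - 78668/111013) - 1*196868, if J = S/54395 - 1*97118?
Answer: -10495705902639085071/53313727151839 ≈ -1.9687e+5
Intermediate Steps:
J = -480247603/4945 (J = 9977/54395 - 1*97118 = 9977*(1/54395) - 97118 = 907/4945 - 97118 = -480247603/4945 ≈ -97118.)
((-83389 - 1*96432)/J - 78668/111013) - 1*196868 = ((-83389 - 1*96432)/(-480247603/4945) - 78668/111013) - 1*196868 = ((-83389 - 96432)*(-4945/480247603) - 78668*1/111013) - 196868 = (-179821*(-4945/480247603) - 78668/111013) - 196868 = (889214845/480247603 - 78668/111013) - 196868 = 60934289155181/53313727151839 - 196868 = -10495705902639085071/53313727151839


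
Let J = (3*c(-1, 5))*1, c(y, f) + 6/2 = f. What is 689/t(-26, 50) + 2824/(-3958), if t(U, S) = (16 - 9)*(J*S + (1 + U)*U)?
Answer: -8026269/13160350 ≈ -0.60988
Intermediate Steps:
c(y, f) = -3 + f
J = 6 (J = (3*(-3 + 5))*1 = (3*2)*1 = 6*1 = 6)
t(U, S) = 42*S + 7*U*(1 + U) (t(U, S) = (16 - 9)*(6*S + (1 + U)*U) = 7*(6*S + U*(1 + U)) = 42*S + 7*U*(1 + U))
689/t(-26, 50) + 2824/(-3958) = 689/(7*(-26) + 7*(-26)² + 42*50) + 2824/(-3958) = 689/(-182 + 7*676 + 2100) + 2824*(-1/3958) = 689/(-182 + 4732 + 2100) - 1412/1979 = 689/6650 - 1412/1979 = -8026269/13160350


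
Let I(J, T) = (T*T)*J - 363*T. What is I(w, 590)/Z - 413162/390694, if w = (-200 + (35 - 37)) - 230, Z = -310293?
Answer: 9784620803719/20204935557 ≈ 484.27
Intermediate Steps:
w = -432 (w = (-200 - 2) - 230 = -202 - 230 = -432)
I(J, T) = -363*T + J*T**2 (I(J, T) = T**2*J - 363*T = J*T**2 - 363*T = -363*T + J*T**2)
I(w, 590)/Z - 413162/390694 = (590*(-363 - 432*590))/(-310293) - 413162/390694 = (590*(-363 - 254880))*(-1/310293) - 413162*1/390694 = (590*(-255243))*(-1/310293) - 206581/195347 = -150593370*(-1/310293) - 206581/195347 = 50197790/103431 - 206581/195347 = 9784620803719/20204935557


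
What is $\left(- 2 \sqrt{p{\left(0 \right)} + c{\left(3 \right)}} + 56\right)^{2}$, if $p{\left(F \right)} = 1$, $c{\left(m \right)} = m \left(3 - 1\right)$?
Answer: $3164 - 224 \sqrt{7} \approx 2571.4$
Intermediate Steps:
$c{\left(m \right)} = 2 m$ ($c{\left(m \right)} = m 2 = 2 m$)
$\left(- 2 \sqrt{p{\left(0 \right)} + c{\left(3 \right)}} + 56\right)^{2} = \left(- 2 \sqrt{1 + 2 \cdot 3} + 56\right)^{2} = \left(- 2 \sqrt{1 + 6} + 56\right)^{2} = \left(- 2 \sqrt{7} + 56\right)^{2} = \left(56 - 2 \sqrt{7}\right)^{2}$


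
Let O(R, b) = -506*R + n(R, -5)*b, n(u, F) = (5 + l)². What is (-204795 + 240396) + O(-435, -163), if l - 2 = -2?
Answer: 251636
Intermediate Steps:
l = 0 (l = 2 - 2 = 0)
n(u, F) = 25 (n(u, F) = (5 + 0)² = 5² = 25)
O(R, b) = -506*R + 25*b
(-204795 + 240396) + O(-435, -163) = (-204795 + 240396) + (-506*(-435) + 25*(-163)) = 35601 + (220110 - 4075) = 35601 + 216035 = 251636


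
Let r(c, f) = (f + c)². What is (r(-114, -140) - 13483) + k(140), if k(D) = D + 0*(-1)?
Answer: 51173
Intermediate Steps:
k(D) = D (k(D) = D + 0 = D)
r(c, f) = (c + f)²
(r(-114, -140) - 13483) + k(140) = ((-114 - 140)² - 13483) + 140 = ((-254)² - 13483) + 140 = (64516 - 13483) + 140 = 51033 + 140 = 51173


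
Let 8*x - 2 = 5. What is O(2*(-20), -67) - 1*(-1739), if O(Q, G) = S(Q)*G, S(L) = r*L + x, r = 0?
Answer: 13443/8 ≈ 1680.4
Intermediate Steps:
x = 7/8 (x = ¼ + (⅛)*5 = ¼ + 5/8 = 7/8 ≈ 0.87500)
S(L) = 7/8 (S(L) = 0*L + 7/8 = 0 + 7/8 = 7/8)
O(Q, G) = 7*G/8
O(2*(-20), -67) - 1*(-1739) = (7/8)*(-67) - 1*(-1739) = -469/8 + 1739 = 13443/8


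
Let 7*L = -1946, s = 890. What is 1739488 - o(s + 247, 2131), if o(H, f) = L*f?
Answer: 2331906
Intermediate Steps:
L = -278 (L = (⅐)*(-1946) = -278)
o(H, f) = -278*f
1739488 - o(s + 247, 2131) = 1739488 - (-278)*2131 = 1739488 - 1*(-592418) = 1739488 + 592418 = 2331906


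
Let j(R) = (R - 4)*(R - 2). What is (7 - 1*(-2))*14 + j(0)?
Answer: 134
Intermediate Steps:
j(R) = (-4 + R)*(-2 + R)
(7 - 1*(-2))*14 + j(0) = (7 - 1*(-2))*14 + (8 + 0² - 6*0) = (7 + 2)*14 + (8 + 0 + 0) = 9*14 + 8 = 126 + 8 = 134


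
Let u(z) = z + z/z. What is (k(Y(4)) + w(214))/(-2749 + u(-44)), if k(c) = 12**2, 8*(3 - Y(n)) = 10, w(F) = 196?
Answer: -85/698 ≈ -0.12178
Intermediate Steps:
Y(n) = 7/4 (Y(n) = 3 - 1/8*10 = 3 - 5/4 = 7/4)
k(c) = 144
u(z) = 1 + z (u(z) = z + 1 = 1 + z)
(k(Y(4)) + w(214))/(-2749 + u(-44)) = (144 + 196)/(-2749 + (1 - 44)) = 340/(-2749 - 43) = 340/(-2792) = 340*(-1/2792) = -85/698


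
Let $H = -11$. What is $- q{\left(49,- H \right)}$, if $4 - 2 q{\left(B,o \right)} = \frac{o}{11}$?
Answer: $- \frac{3}{2} \approx -1.5$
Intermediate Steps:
$q{\left(B,o \right)} = 2 - \frac{o}{22}$ ($q{\left(B,o \right)} = 2 - \frac{o \frac{1}{11}}{2} = 2 - \frac{\frac{1}{11} o}{2} = 2 - \frac{o}{22}$)
$- q{\left(49,- H \right)} = - (2 - \frac{\left(-1\right) \left(-11\right)}{22}) = - (2 - \frac{1}{2}) = \left(-1\right) \frac{3}{2} = - \frac{3}{2}$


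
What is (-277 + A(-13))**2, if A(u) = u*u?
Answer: 11664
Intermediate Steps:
A(u) = u**2
(-277 + A(-13))**2 = (-277 + (-13)**2)**2 = (-277 + 169)**2 = (-108)**2 = 11664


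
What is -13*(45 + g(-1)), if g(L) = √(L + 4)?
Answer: -585 - 13*√3 ≈ -607.52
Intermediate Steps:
g(L) = √(4 + L)
-13*(45 + g(-1)) = -13*(45 + √(4 - 1)) = -13*(45 + √3) = -585 - 13*√3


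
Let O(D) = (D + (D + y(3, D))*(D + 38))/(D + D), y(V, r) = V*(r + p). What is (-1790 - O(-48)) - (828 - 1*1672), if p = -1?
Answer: -14819/16 ≈ -926.19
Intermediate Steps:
y(V, r) = V*(-1 + r) (y(V, r) = V*(r - 1) = V*(-1 + r))
O(D) = (D + (-3 + 4*D)*(38 + D))/(2*D) (O(D) = (D + (D + 3*(-1 + D))*(D + 38))/(D + D) = (D + (D + (-3 + 3*D))*(38 + D))/((2*D)) = (D + (-3 + 4*D)*(38 + D))*(1/(2*D)) = (D + (-3 + 4*D)*(38 + D))/(2*D))
(-1790 - O(-48)) - (828 - 1*1672) = (-1790 - (75 - 57/(-48) + 2*(-48))) - (828 - 1*1672) = (-1790 - (75 - 57*(-1/48) - 96)) - (828 - 1672) = (-1790 - (75 + 19/16 - 96)) - 1*(-844) = (-1790 - 1*(-317/16)) + 844 = (-1790 + 317/16) + 844 = -28323/16 + 844 = -14819/16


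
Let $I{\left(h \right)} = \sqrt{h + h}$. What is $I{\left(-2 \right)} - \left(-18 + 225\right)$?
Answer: $-207 + 2 i \approx -207.0 + 2.0 i$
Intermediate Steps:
$I{\left(h \right)} = \sqrt{2} \sqrt{h}$ ($I{\left(h \right)} = \sqrt{2 h} = \sqrt{2} \sqrt{h}$)
$I{\left(-2 \right)} - \left(-18 + 225\right) = \sqrt{2} \sqrt{-2} - \left(-18 + 225\right) = \sqrt{2} i \sqrt{2} - 207 = 2 i - 207 = -207 + 2 i$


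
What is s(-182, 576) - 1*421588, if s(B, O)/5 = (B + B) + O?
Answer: -420528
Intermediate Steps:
s(B, O) = 5*O + 10*B (s(B, O) = 5*((B + B) + O) = 5*(2*B + O) = 5*(O + 2*B) = 5*O + 10*B)
s(-182, 576) - 1*421588 = (5*576 + 10*(-182)) - 1*421588 = (2880 - 1820) - 421588 = 1060 - 421588 = -420528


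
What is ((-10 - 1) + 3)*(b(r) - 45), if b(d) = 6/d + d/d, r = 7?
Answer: 2416/7 ≈ 345.14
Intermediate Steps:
b(d) = 1 + 6/d (b(d) = 6/d + 1 = 1 + 6/d)
((-10 - 1) + 3)*(b(r) - 45) = ((-10 - 1) + 3)*((6 + 7)/7 - 45) = (-11 + 3)*((⅐)*13 - 45) = -8*(13/7 - 45) = -8*(-302/7) = 2416/7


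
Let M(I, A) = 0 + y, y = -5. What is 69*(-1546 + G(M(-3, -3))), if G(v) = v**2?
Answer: -104949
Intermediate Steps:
M(I, A) = -5 (M(I, A) = 0 - 5 = -5)
69*(-1546 + G(M(-3, -3))) = 69*(-1546 + (-5)**2) = 69*(-1546 + 25) = 69*(-1521) = -104949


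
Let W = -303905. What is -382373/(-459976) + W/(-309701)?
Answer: 36887186679/20350718168 ≈ 1.8126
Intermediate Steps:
-382373/(-459976) + W/(-309701) = -382373/(-459976) - 303905/(-309701) = -382373*(-1/459976) - 303905*(-1/309701) = 382373/459976 + 43415/44243 = 36887186679/20350718168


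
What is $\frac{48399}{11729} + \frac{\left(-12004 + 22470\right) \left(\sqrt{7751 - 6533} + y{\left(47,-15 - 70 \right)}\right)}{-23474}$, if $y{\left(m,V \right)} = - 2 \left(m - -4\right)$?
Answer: $\frac{6828600477}{137663273} - \frac{5233 \sqrt{1218}}{11737} \approx 34.043$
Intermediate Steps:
$y{\left(m,V \right)} = -8 - 2 m$ ($y{\left(m,V \right)} = - 2 \left(m + 4\right) = - 2 \left(4 + m\right) = -8 - 2 m$)
$\frac{48399}{11729} + \frac{\left(-12004 + 22470\right) \left(\sqrt{7751 - 6533} + y{\left(47,-15 - 70 \right)}\right)}{-23474} = \frac{48399}{11729} + \frac{\left(-12004 + 22470\right) \left(\sqrt{7751 - 6533} - 102\right)}{-23474} = 48399 \cdot \frac{1}{11729} + 10466 \left(\sqrt{1218} - 102\right) \left(- \frac{1}{23474}\right) = \frac{48399}{11729} + 10466 \left(\sqrt{1218} - 102\right) \left(- \frac{1}{23474}\right) = \frac{48399}{11729} + 10466 \left(-102 + \sqrt{1218}\right) \left(- \frac{1}{23474}\right) = \frac{48399}{11729} + \left(-1067532 + 10466 \sqrt{1218}\right) \left(- \frac{1}{23474}\right) = \frac{48399}{11729} + \left(\frac{533766}{11737} - \frac{5233 \sqrt{1218}}{11737}\right) = \frac{6828600477}{137663273} - \frac{5233 \sqrt{1218}}{11737}$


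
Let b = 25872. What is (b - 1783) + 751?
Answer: 24840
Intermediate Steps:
(b - 1783) + 751 = (25872 - 1783) + 751 = 24089 + 751 = 24840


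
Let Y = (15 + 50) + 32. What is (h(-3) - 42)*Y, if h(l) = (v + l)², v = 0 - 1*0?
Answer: -3201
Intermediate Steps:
Y = 97 (Y = 65 + 32 = 97)
v = 0 (v = 0 + 0 = 0)
h(l) = l² (h(l) = (0 + l)² = l²)
(h(-3) - 42)*Y = ((-3)² - 42)*97 = (9 - 42)*97 = -33*97 = -3201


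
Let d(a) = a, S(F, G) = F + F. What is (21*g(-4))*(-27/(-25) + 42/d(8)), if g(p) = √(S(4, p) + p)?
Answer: 13293/50 ≈ 265.86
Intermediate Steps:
S(F, G) = 2*F
g(p) = √(8 + p) (g(p) = √(2*4 + p) = √(8 + p))
(21*g(-4))*(-27/(-25) + 42/d(8)) = (21*√(8 - 4))*(-27/(-25) + 42/8) = (21*√4)*(-27*(-1/25) + 42*(⅛)) = (21*2)*(27/25 + 21/4) = 42*(633/100) = 13293/50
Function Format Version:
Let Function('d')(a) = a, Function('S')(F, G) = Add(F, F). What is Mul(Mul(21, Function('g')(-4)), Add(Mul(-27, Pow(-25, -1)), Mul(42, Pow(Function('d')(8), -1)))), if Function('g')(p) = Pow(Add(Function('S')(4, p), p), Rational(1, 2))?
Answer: Rational(13293, 50) ≈ 265.86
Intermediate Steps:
Function('S')(F, G) = Mul(2, F)
Function('g')(p) = Pow(Add(8, p), Rational(1, 2)) (Function('g')(p) = Pow(Add(Mul(2, 4), p), Rational(1, 2)) = Pow(Add(8, p), Rational(1, 2)))
Mul(Mul(21, Function('g')(-4)), Add(Mul(-27, Pow(-25, -1)), Mul(42, Pow(Function('d')(8), -1)))) = Mul(Mul(21, Pow(Add(8, -4), Rational(1, 2))), Add(Mul(-27, Pow(-25, -1)), Mul(42, Pow(8, -1)))) = Mul(Mul(21, Pow(4, Rational(1, 2))), Add(Mul(-27, Rational(-1, 25)), Mul(42, Rational(1, 8)))) = Mul(Mul(21, 2), Add(Rational(27, 25), Rational(21, 4))) = Mul(42, Rational(633, 100)) = Rational(13293, 50)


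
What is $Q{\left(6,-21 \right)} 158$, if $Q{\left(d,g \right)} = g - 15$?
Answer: $-5688$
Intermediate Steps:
$Q{\left(d,g \right)} = -15 + g$
$Q{\left(6,-21 \right)} 158 = \left(-15 - 21\right) 158 = \left(-36\right) 158 = -5688$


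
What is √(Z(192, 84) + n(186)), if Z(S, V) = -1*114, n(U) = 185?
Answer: √71 ≈ 8.4261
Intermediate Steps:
Z(S, V) = -114
√(Z(192, 84) + n(186)) = √(-114 + 185) = √71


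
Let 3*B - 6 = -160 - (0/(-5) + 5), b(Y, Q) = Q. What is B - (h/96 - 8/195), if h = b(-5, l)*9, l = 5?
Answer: -333389/6240 ≈ -53.428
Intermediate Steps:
h = 45 (h = 5*9 = 45)
B = -53 (B = 2 + (-160 - (0/(-5) + 5))/3 = 2 + (-160 - (-⅕*0 + 5))/3 = 2 + (-160 - (0 + 5))/3 = 2 + (-160 - 1*5)/3 = 2 + (-160 - 5)/3 = 2 + (⅓)*(-165) = 2 - 55 = -53)
B - (h/96 - 8/195) = -53 - (45/96 - 8/195) = -53 - (45*(1/96) - 8*1/195) = -53 - (15/32 - 8/195) = -53 - 1*2669/6240 = -53 - 2669/6240 = -333389/6240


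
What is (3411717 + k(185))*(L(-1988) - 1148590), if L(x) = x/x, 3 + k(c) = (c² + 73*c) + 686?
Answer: -3974267256570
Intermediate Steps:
k(c) = 683 + c² + 73*c (k(c) = -3 + ((c² + 73*c) + 686) = -3 + (686 + c² + 73*c) = 683 + c² + 73*c)
L(x) = 1
(3411717 + k(185))*(L(-1988) - 1148590) = (3411717 + (683 + 185² + 73*185))*(1 - 1148590) = (3411717 + (683 + 34225 + 13505))*(-1148589) = (3411717 + 48413)*(-1148589) = 3460130*(-1148589) = -3974267256570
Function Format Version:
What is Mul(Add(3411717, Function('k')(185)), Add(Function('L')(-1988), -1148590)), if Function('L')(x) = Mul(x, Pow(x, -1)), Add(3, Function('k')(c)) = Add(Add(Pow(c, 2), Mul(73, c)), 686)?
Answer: -3974267256570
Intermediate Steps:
Function('k')(c) = Add(683, Pow(c, 2), Mul(73, c)) (Function('k')(c) = Add(-3, Add(Add(Pow(c, 2), Mul(73, c)), 686)) = Add(-3, Add(686, Pow(c, 2), Mul(73, c))) = Add(683, Pow(c, 2), Mul(73, c)))
Function('L')(x) = 1
Mul(Add(3411717, Function('k')(185)), Add(Function('L')(-1988), -1148590)) = Mul(Add(3411717, Add(683, Pow(185, 2), Mul(73, 185))), Add(1, -1148590)) = Mul(Add(3411717, Add(683, 34225, 13505)), -1148589) = Mul(Add(3411717, 48413), -1148589) = Mul(3460130, -1148589) = -3974267256570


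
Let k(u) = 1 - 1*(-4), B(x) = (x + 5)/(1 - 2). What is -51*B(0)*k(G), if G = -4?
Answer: 1275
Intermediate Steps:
B(x) = -5 - x (B(x) = (5 + x)/(-1) = (5 + x)*(-1) = -5 - x)
k(u) = 5 (k(u) = 1 + 4 = 5)
-51*B(0)*k(G) = -51*(-5 - 1*0)*5 = -51*(-5 + 0)*5 = -(-255)*5 = -51*(-25) = 1275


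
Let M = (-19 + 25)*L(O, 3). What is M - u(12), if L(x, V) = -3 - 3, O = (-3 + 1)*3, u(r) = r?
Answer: -48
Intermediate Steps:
O = -6 (O = -2*3 = -6)
L(x, V) = -6
M = -36 (M = (-19 + 25)*(-6) = 6*(-6) = -36)
M - u(12) = -36 - 1*12 = -36 - 12 = -48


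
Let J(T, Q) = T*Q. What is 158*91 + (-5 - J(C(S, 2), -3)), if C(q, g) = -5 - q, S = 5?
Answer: 14343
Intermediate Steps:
J(T, Q) = Q*T
158*91 + (-5 - J(C(S, 2), -3)) = 158*91 + (-5 - (-3)*(-5 - 1*5)) = 14378 + (-5 - (-3)*(-5 - 5)) = 14378 + (-5 - (-3)*(-10)) = 14378 + (-5 - 1*30) = 14378 + (-5 - 30) = 14378 - 35 = 14343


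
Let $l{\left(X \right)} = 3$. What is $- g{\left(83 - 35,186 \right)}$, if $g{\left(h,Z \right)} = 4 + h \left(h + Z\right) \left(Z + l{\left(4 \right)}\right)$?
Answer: $-2122852$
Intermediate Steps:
$g{\left(h,Z \right)} = 4 + h \left(3 + Z\right) \left(Z + h\right)$ ($g{\left(h,Z \right)} = 4 + h \left(h + Z\right) \left(Z + 3\right) = 4 + h \left(Z + h\right) \left(3 + Z\right) = 4 + h \left(3 + Z\right) \left(Z + h\right)$)
$- g{\left(83 - 35,186 \right)} = - (4 + 3 \left(83 - 35\right)^{2} + 186 \left(83 - 35\right)^{2} + \left(83 - 35\right) 186^{2} + 3 \cdot 186 \left(83 - 35\right)) = - (4 + 3 \left(83 - 35\right)^{2} + 186 \left(83 - 35\right)^{2} + \left(83 - 35\right) 34596 + 3 \cdot 186 \left(83 - 35\right)) = - (4 + 3 \cdot 48^{2} + 186 \cdot 48^{2} + 48 \cdot 34596 + 3 \cdot 186 \cdot 48) = - (4 + 3 \cdot 2304 + 186 \cdot 2304 + 1660608 + 26784) = - (4 + 6912 + 428544 + 1660608 + 26784) = \left(-1\right) 2122852 = -2122852$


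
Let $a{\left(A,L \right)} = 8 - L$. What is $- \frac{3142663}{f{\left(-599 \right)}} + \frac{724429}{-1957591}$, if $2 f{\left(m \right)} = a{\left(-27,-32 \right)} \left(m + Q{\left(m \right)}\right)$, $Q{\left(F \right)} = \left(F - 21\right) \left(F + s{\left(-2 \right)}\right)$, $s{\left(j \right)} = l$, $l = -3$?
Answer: $- \frac{11551087744613}{14589573356620} \approx -0.79174$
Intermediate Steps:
$s{\left(j \right)} = -3$
$Q{\left(F \right)} = \left(-21 + F\right) \left(-3 + F\right)$ ($Q{\left(F \right)} = \left(F - 21\right) \left(F - 3\right) = \left(-21 + F\right) \left(-3 + F\right)$)
$f{\left(m \right)} = 1260 - 460 m + 20 m^{2}$ ($f{\left(m \right)} = \frac{\left(8 - -32\right) \left(m + \left(63 + m^{2} - 24 m\right)\right)}{2} = \frac{\left(8 + 32\right) \left(63 + m^{2} - 23 m\right)}{2} = \frac{40 \left(63 + m^{2} - 23 m\right)}{2} = \frac{2520 - 920 m + 40 m^{2}}{2} = 1260 - 460 m + 20 m^{2}$)
$- \frac{3142663}{f{\left(-599 \right)}} + \frac{724429}{-1957591} = - \frac{3142663}{1260 - -275540 + 20 \left(-599\right)^{2}} + \frac{724429}{-1957591} = - \frac{3142663}{1260 + 275540 + 20 \cdot 358801} + 724429 \left(- \frac{1}{1957591}\right) = - \frac{3142663}{1260 + 275540 + 7176020} - \frac{724429}{1957591} = - \frac{3142663}{7452820} - \frac{724429}{1957591} = - \frac{11551087744613}{14589573356620}$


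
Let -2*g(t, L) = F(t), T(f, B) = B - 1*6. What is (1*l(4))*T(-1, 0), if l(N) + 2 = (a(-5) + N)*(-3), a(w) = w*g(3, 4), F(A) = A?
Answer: 219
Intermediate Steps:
T(f, B) = -6 + B (T(f, B) = B - 6 = -6 + B)
g(t, L) = -t/2
a(w) = -3*w/2 (a(w) = w*(-½*3) = w*(-3/2) = -3*w/2)
l(N) = -49/2 - 3*N (l(N) = -2 + (-3/2*(-5) + N)*(-3) = -2 + (15/2 + N)*(-3) = -2 + (-45/2 - 3*N) = -49/2 - 3*N)
(1*l(4))*T(-1, 0) = (1*(-49/2 - 3*4))*(-6 + 0) = (1*(-49/2 - 12))*(-6) = (1*(-73/2))*(-6) = -73/2*(-6) = 219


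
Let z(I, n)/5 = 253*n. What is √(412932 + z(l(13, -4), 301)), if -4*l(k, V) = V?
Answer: √793697 ≈ 890.90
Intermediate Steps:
l(k, V) = -V/4
z(I, n) = 1265*n (z(I, n) = 5*(253*n) = 1265*n)
√(412932 + z(l(13, -4), 301)) = √(412932 + 1265*301) = √(412932 + 380765) = √793697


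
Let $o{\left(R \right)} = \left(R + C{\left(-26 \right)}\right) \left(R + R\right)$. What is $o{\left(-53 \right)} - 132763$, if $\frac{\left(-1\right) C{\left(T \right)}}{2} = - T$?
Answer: $-121633$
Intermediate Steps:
$C{\left(T \right)} = 2 T$ ($C{\left(T \right)} = - 2 \left(- T\right) = 2 T$)
$o{\left(R \right)} = 2 R \left(-52 + R\right)$ ($o{\left(R \right)} = \left(R + 2 \left(-26\right)\right) \left(R + R\right) = \left(R - 52\right) 2 R = \left(-52 + R\right) 2 R = 2 R \left(-52 + R\right)$)
$o{\left(-53 \right)} - 132763 = 2 \left(-53\right) \left(-52 - 53\right) - 132763 = 2 \left(-53\right) \left(-105\right) - 132763 = 11130 - 132763 = -121633$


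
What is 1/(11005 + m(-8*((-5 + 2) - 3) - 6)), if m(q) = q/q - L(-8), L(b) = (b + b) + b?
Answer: 1/11030 ≈ 9.0662e-5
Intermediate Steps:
L(b) = 3*b (L(b) = 2*b + b = 3*b)
m(q) = 25 (m(q) = q/q - 3*(-8) = 1 - 1*(-24) = 1 + 24 = 25)
1/(11005 + m(-8*((-5 + 2) - 3) - 6)) = 1/(11005 + 25) = 1/11030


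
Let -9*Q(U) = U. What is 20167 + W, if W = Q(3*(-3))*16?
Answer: 20183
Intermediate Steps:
Q(U) = -U/9
W = 16 (W = -(-3)/3*16 = -1/9*(-9)*16 = 1*16 = 16)
20167 + W = 20167 + 16 = 20183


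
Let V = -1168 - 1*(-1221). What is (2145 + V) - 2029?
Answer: 169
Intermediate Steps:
V = 53 (V = -1168 + 1221 = 53)
(2145 + V) - 2029 = (2145 + 53) - 2029 = 2198 - 2029 = 169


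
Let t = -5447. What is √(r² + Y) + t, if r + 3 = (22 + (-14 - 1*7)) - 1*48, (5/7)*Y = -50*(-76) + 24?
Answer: -5447 + 2*√49085/5 ≈ -5358.4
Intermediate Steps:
Y = 26768/5 (Y = 7*(-50*(-76) + 24)/5 = 7*(3800 + 24)/5 = (7/5)*3824 = 26768/5 ≈ 5353.6)
r = -50 (r = -3 + ((22 + (-14 - 1*7)) - 1*48) = -3 + ((22 + (-14 - 7)) - 48) = -3 + ((22 - 21) - 48) = -3 + (1 - 48) = -3 - 47 = -50)
√(r² + Y) + t = √((-50)² + 26768/5) - 5447 = √(2500 + 26768/5) - 5447 = √(39268/5) - 5447 = 2*√49085/5 - 5447 = -5447 + 2*√49085/5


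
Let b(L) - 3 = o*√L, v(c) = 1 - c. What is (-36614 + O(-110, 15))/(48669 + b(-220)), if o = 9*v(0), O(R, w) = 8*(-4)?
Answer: -49545392/65805039 + 18323*I*√55/65805039 ≈ -0.75291 + 0.002065*I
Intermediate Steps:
O(R, w) = -32
o = 9 (o = 9*(1 - 1*0) = 9*(1 + 0) = 9*1 = 9)
b(L) = 3 + 9*√L
(-36614 + O(-110, 15))/(48669 + b(-220)) = (-36614 - 32)/(48669 + (3 + 9*√(-220))) = -36646/(48669 + (3 + 9*(2*I*√55))) = -36646/(48669 + (3 + 18*I*√55)) = -36646/(48672 + 18*I*√55)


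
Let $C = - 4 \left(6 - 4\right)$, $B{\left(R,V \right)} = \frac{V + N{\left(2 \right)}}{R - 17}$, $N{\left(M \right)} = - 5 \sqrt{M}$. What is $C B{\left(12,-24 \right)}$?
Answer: $- \frac{192}{5} - 8 \sqrt{2} \approx -49.714$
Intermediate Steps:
$B{\left(R,V \right)} = \frac{V - 5 \sqrt{2}}{-17 + R}$ ($B{\left(R,V \right)} = \frac{V - 5 \sqrt{2}}{R - 17} = \frac{V - 5 \sqrt{2}}{-17 + R}$)
$C = -8$ ($C = \left(-4\right) 2 = -8$)
$C B{\left(12,-24 \right)} = - 8 \frac{-24 - 5 \sqrt{2}}{-17 + 12} = - 8 \frac{-24 - 5 \sqrt{2}}{-5} = - 8 \left(- \frac{-24 - 5 \sqrt{2}}{5}\right) = - 8 \left(\frac{24}{5} + \sqrt{2}\right) = - \frac{192}{5} - 8 \sqrt{2}$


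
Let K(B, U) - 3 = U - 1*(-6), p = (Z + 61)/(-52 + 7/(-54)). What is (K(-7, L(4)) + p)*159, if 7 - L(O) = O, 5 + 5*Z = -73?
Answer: 24906078/14075 ≈ 1769.5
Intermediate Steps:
Z = -78/5 (Z = -1 + (⅕)*(-73) = -1 - 73/5 = -78/5 ≈ -15.600)
p = -12258/14075 (p = (-78/5 + 61)/(-52 + 7/(-54)) = 227/(5*(-52 + 7*(-1/54))) = 227/(5*(-52 - 7/54)) = 227/(5*(-2815/54)) = (227/5)*(-54/2815) = -12258/14075 ≈ -0.87091)
L(O) = 7 - O
K(B, U) = 9 + U (K(B, U) = 3 + (U - 1*(-6)) = 3 + (U + 6) = 3 + (6 + U) = 9 + U)
(K(-7, L(4)) + p)*159 = ((9 + (7 - 1*4)) - 12258/14075)*159 = ((9 + (7 - 4)) - 12258/14075)*159 = ((9 + 3) - 12258/14075)*159 = (12 - 12258/14075)*159 = (156642/14075)*159 = 24906078/14075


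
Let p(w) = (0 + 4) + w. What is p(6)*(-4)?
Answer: -40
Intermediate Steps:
p(w) = 4 + w
p(6)*(-4) = (4 + 6)*(-4) = 10*(-4) = -40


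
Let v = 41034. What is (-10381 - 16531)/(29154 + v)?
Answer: -6728/17547 ≈ -0.38343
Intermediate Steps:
(-10381 - 16531)/(29154 + v) = (-10381 - 16531)/(29154 + 41034) = -26912/70188 = -26912*1/70188 = -6728/17547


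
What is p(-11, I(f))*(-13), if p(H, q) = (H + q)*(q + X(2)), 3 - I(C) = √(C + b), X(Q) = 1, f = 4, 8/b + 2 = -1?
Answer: 1196/3 - 104*√3/3 ≈ 338.62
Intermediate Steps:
b = -8/3 (b = 8/(-2 - 1) = 8/(-3) = 8*(-⅓) = -8/3 ≈ -2.6667)
I(C) = 3 - √(-8/3 + C) (I(C) = 3 - √(C - 8/3) = 3 - √(-8/3 + C))
p(H, q) = (1 + q)*(H + q) (p(H, q) = (H + q)*(q + 1) = (H + q)*(1 + q) = (1 + q)*(H + q))
p(-11, I(f))*(-13) = (-11 + (3 - √(-24 + 9*4)/3) + (3 - √(-24 + 9*4)/3)² - 11*(3 - √(-24 + 9*4)/3))*(-13) = (-11 + (3 - √(-24 + 36)/3) + (3 - √(-24 + 36)/3)² - 11*(3 - √(-24 + 36)/3))*(-13) = (-11 + (3 - 2*√3/3) + (3 - 2*√3/3)² - 11*(3 - 2*√3/3))*(-13) = (-11 + (3 - 2*√3/3) + (3 - 2*√3/3)² + (-33 + 22*√3/3))*(-13) = (-41 + (3 - 2*√3/3)² + 20*√3/3)*(-13) = 533 - 13*(3 - 2*√3/3)² - 260*√3/3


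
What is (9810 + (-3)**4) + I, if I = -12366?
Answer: -2475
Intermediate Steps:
(9810 + (-3)**4) + I = (9810 + (-3)**4) - 12366 = (9810 + 81) - 12366 = 9891 - 12366 = -2475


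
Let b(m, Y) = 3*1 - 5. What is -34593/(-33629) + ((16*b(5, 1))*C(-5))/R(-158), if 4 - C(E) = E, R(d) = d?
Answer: 7575423/2656691 ≈ 2.8515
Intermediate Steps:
C(E) = 4 - E
b(m, Y) = -2 (b(m, Y) = 3 - 5 = -2)
-34593/(-33629) + ((16*b(5, 1))*C(-5))/R(-158) = -34593/(-33629) + ((16*(-2))*(4 - 1*(-5)))/(-158) = -34593*(-1/33629) - 32*(4 + 5)*(-1/158) = 34593/33629 - 32*9*(-1/158) = 34593/33629 - 288*(-1/158) = 34593/33629 + 144/79 = 7575423/2656691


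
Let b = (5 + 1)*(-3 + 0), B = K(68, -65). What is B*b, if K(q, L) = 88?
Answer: -1584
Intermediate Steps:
B = 88
b = -18 (b = 6*(-3) = -18)
B*b = 88*(-18) = -1584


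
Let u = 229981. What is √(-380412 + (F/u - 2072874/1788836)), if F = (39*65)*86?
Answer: I*√16096054223870963738937291954/205699146058 ≈ 616.78*I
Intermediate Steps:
F = 218010 (F = 2535*86 = 218010)
√(-380412 + (F/u - 2072874/1788836)) = √(-380412 + (218010/229981 - 2072874/1788836)) = √(-380412 + (218010*(1/229981) - 2072874*1/1788836)) = √(-380412 + (218010/229981 - 1036437/894418)) = √(-380412 - 43368749517/205699146058) = √(-78250466918965413/205699146058) = I*√16096054223870963738937291954/205699146058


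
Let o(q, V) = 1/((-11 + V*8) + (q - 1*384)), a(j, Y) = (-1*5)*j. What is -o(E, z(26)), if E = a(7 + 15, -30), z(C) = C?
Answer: 1/297 ≈ 0.0033670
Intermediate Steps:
a(j, Y) = -5*j
E = -110 (E = -5*(7 + 15) = -5*22 = -110)
o(q, V) = 1/(-395 + q + 8*V) (o(q, V) = 1/((-11 + 8*V) + (q - 384)) = 1/((-11 + 8*V) + (-384 + q)) = 1/(-395 + q + 8*V))
-o(E, z(26)) = -1/(-395 - 110 + 8*26) = -1/(-395 - 110 + 208) = -1/(-297) = -1*(-1/297) = 1/297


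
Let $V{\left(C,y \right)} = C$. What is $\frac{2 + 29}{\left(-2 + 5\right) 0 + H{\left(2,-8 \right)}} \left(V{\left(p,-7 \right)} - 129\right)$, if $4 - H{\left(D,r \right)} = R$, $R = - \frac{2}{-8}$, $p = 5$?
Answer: $- \frac{15376}{15} \approx -1025.1$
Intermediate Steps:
$R = \frac{1}{4}$ ($R = \left(-2\right) \left(- \frac{1}{8}\right) = \frac{1}{4} \approx 0.25$)
$H{\left(D,r \right)} = \frac{15}{4}$ ($H{\left(D,r \right)} = 4 - \frac{1}{4} = \frac{15}{4}$)
$\frac{2 + 29}{\left(-2 + 5\right) 0 + H{\left(2,-8 \right)}} \left(V{\left(p,-7 \right)} - 129\right) = \frac{2 + 29}{\left(-2 + 5\right) 0 + \frac{15}{4}} \left(5 - 129\right) = \frac{31}{3 \cdot 0 + \frac{15}{4}} \left(-124\right) = \frac{31}{0 + \frac{15}{4}} \left(-124\right) = \frac{31}{\frac{15}{4}} \left(-124\right) = 31 \cdot \frac{4}{15} \left(-124\right) = \frac{124}{15} \left(-124\right) = - \frac{15376}{15}$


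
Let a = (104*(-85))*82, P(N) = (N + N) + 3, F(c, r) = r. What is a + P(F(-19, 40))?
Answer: -724797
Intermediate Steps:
P(N) = 3 + 2*N (P(N) = 2*N + 3 = 3 + 2*N)
a = -724880 (a = -8840*82 = -724880)
a + P(F(-19, 40)) = -724880 + (3 + 2*40) = -724880 + (3 + 80) = -724880 + 83 = -724797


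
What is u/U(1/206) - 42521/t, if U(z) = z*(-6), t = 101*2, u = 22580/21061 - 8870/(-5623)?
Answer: -214210394249/710556018 ≈ -301.47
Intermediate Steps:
u = 313778410/118426003 (u = 22580*(1/21061) - 8870*(-1/5623) = 22580/21061 + 8870/5623 = 313778410/118426003 ≈ 2.6496)
t = 202
U(z) = -6*z
u/U(1/206) - 42521/t = 313778410/(118426003*((-6/206))) - 42521/202 = 313778410/(118426003*((-6*1/206))) - 42521*1/202 = 313778410/(118426003*(-3/103)) - 421/2 = (313778410/118426003)*(-103/3) - 421/2 = -32319176230/355278009 - 421/2 = -214210394249/710556018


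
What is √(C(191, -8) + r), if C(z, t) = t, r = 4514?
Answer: √4506 ≈ 67.127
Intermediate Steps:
√(C(191, -8) + r) = √(-8 + 4514) = √4506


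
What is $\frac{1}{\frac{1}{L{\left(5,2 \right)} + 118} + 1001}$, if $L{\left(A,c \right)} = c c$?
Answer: $\frac{122}{122123} \approx 0.00099899$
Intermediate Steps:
$L{\left(A,c \right)} = c^{2}$
$\frac{1}{\frac{1}{L{\left(5,2 \right)} + 118} + 1001} = \frac{1}{\frac{1}{2^{2} + 118} + 1001} = \frac{1}{\frac{1}{4 + 118} + 1001} = \frac{1}{\frac{1}{122} + 1001} = \frac{1}{\frac{122123}{122}} = \frac{122}{122123}$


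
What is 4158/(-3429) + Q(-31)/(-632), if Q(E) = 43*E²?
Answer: -5345349/80264 ≈ -66.597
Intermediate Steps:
4158/(-3429) + Q(-31)/(-632) = 4158/(-3429) + (43*(-31)²)/(-632) = 4158*(-1/3429) + (43*961)*(-1/632) = -154/127 + 41323*(-1/632) = -154/127 - 41323/632 = -5345349/80264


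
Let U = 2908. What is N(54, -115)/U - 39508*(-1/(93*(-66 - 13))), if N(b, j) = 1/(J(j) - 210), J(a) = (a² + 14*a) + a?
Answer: -1297099783213/241211708040 ≈ -5.3774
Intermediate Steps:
J(a) = a² + 15*a
N(b, j) = 1/(-210 + j*(15 + j)) (N(b, j) = 1/(j*(15 + j) - 210) = 1/(-210 + j*(15 + j)))
N(54, -115)/U - 39508*(-1/(93*(-66 - 13))) = 1/(-210 - 115*(15 - 115)*2908) - 39508*(-1/(93*(-66 - 13))) = (1/2908)/(-210 - 115*(-100)) - 39508/((-93*(-79))) = (1/2908)/(-210 + 11500) - 39508/7347 = (1/2908)/11290 - 39508*1/7347 = (1/11290)*(1/2908) - 39508/7347 = 1/32831320 - 39508/7347 = -1297099783213/241211708040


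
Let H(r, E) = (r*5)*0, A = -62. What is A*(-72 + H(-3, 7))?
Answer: 4464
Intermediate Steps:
H(r, E) = 0 (H(r, E) = (5*r)*0 = 0)
A*(-72 + H(-3, 7)) = -62*(-72 + 0) = -62*(-72) = 4464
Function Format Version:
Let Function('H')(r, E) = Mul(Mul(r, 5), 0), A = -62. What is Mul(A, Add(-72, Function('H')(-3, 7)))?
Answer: 4464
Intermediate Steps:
Function('H')(r, E) = 0 (Function('H')(r, E) = Mul(Mul(5, r), 0) = 0)
Mul(A, Add(-72, Function('H')(-3, 7))) = Mul(-62, Add(-72, 0)) = Mul(-62, -72) = 4464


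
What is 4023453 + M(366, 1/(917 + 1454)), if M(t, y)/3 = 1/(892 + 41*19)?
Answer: 2241063322/557 ≈ 4.0235e+6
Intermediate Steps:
M(t, y) = 1/557 (M(t, y) = 3/(892 + 41*19) = 3/(892 + 779) = 3/1671 = 3*(1/1671) = 1/557)
4023453 + M(366, 1/(917 + 1454)) = 4023453 + 1/557 = 2241063322/557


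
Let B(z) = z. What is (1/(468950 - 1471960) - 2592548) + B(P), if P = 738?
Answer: -2599611348101/1003010 ≈ -2.5918e+6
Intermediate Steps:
(1/(468950 - 1471960) - 2592548) + B(P) = (1/(468950 - 1471960) - 2592548) + 738 = (1/(-1003010) - 2592548) + 738 = (-1/1003010 - 2592548) + 738 = -2600351569481/1003010 + 738 = -2599611348101/1003010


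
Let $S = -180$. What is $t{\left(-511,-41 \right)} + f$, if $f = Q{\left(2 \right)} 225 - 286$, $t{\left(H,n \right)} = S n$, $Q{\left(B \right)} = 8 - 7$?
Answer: $7319$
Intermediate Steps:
$Q{\left(B \right)} = 1$
$t{\left(H,n \right)} = - 180 n$
$f = -61$ ($f = 1 \cdot 225 - 286 = 225 - 286 = -61$)
$t{\left(-511,-41 \right)} + f = \left(-180\right) \left(-41\right) - 61 = 7380 - 61 = 7319$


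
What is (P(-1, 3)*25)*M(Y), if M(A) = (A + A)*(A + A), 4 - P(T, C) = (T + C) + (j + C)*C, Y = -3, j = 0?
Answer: -6300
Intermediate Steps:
P(T, C) = 4 - C - T - C² (P(T, C) = 4 - ((T + C) + (0 + C)*C) = 4 - ((C + T) + C*C) = 4 - ((C + T) + C²) = 4 - (C + T + C²) = 4 + (-C - T - C²) = 4 - C - T - C²)
M(A) = 4*A² (M(A) = (2*A)*(2*A) = 4*A²)
(P(-1, 3)*25)*M(Y) = ((4 - 1*3 - 1*(-1) - 1*3²)*25)*(4*(-3)²) = ((4 - 3 + 1 - 1*9)*25)*(4*9) = ((4 - 3 + 1 - 9)*25)*36 = -7*25*36 = -175*36 = -6300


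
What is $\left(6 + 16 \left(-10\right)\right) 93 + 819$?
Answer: $-13503$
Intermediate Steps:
$\left(6 + 16 \left(-10\right)\right) 93 + 819 = \left(6 - 160\right) 93 + 819 = \left(-154\right) 93 + 819 = -14322 + 819 = -13503$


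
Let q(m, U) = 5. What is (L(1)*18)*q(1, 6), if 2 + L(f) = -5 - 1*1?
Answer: -720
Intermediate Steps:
L(f) = -8 (L(f) = -2 + (-5 - 1*1) = -2 + (-5 - 1) = -2 - 6 = -8)
(L(1)*18)*q(1, 6) = -8*18*5 = -144*5 = -720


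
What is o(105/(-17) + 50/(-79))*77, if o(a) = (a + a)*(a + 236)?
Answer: -433488198990/1803649 ≈ -2.4034e+5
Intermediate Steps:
o(a) = 2*a*(236 + a) (o(a) = (2*a)*(236 + a) = 2*a*(236 + a))
o(105/(-17) + 50/(-79))*77 = (2*(105/(-17) + 50/(-79))*(236 + (105/(-17) + 50/(-79))))*77 = (2*(105*(-1/17) + 50*(-1/79))*(236 + (105*(-1/17) + 50*(-1/79))))*77 = (2*(-105/17 - 50/79)*(236 + (-105/17 - 50/79)))*77 = (2*(-9145/1343)*(236 - 9145/1343))*77 = (2*(-9145/1343)*(307803/1343))*77 = -5629716870/1803649*77 = -433488198990/1803649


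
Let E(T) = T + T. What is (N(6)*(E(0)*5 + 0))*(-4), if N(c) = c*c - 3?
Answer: 0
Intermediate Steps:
E(T) = 2*T
N(c) = -3 + c² (N(c) = c² - 3 = -3 + c²)
(N(6)*(E(0)*5 + 0))*(-4) = ((-3 + 6²)*((2*0)*5 + 0))*(-4) = ((-3 + 36)*(0*5 + 0))*(-4) = (33*(0 + 0))*(-4) = (33*0)*(-4) = 0*(-4) = 0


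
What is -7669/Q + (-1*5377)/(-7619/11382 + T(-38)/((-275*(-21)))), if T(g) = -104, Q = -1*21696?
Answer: 365166230496317/46680961728 ≈ 7822.6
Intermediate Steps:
Q = -21696
-7669/Q + (-1*5377)/(-7619/11382 + T(-38)/((-275*(-21)))) = -7669/(-21696) + (-1*5377)/(-7619/11382 - 104/((-275*(-21)))) = -7669*(-1/21696) - 5377/(-7619*1/11382 - 104/5775) = 7669/21696 - 5377/(-7619/11382 - 104*1/5775) = 7669/21696 - 5377/(-7619/11382 - 104/5775) = 7669/21696 - 5377/(-2151593/3130050) = 7669/21696 - 5377*(-3130050/2151593) = 7669/21696 + 16830278850/2151593 = 365166230496317/46680961728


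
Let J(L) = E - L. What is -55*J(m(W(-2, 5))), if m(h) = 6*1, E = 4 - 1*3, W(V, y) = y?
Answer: 275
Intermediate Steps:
E = 1 (E = 4 - 3 = 1)
m(h) = 6
J(L) = 1 - L
-55*J(m(W(-2, 5))) = -55*(1 - 1*6) = -55*(1 - 6) = -55*(-5) = 275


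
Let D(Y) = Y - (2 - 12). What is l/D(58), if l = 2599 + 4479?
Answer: 3539/34 ≈ 104.09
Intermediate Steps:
l = 7078
D(Y) = 10 + Y (D(Y) = Y - 1*(-10) = Y + 10 = 10 + Y)
l/D(58) = 7078/(10 + 58) = 7078/68 = 7078*(1/68) = 3539/34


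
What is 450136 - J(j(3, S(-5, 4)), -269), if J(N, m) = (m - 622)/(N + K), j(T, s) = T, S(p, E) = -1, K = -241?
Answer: 107131477/238 ≈ 4.5013e+5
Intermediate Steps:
J(N, m) = (-622 + m)/(-241 + N) (J(N, m) = (m - 622)/(N - 241) = (-622 + m)/(-241 + N))
450136 - J(j(3, S(-5, 4)), -269) = 450136 - (-622 - 269)/(-241 + 3) = 450136 - (-891)/(-238) = 450136 - (-1)*(-891)/238 = 450136 - 1*891/238 = 450136 - 891/238 = 107131477/238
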